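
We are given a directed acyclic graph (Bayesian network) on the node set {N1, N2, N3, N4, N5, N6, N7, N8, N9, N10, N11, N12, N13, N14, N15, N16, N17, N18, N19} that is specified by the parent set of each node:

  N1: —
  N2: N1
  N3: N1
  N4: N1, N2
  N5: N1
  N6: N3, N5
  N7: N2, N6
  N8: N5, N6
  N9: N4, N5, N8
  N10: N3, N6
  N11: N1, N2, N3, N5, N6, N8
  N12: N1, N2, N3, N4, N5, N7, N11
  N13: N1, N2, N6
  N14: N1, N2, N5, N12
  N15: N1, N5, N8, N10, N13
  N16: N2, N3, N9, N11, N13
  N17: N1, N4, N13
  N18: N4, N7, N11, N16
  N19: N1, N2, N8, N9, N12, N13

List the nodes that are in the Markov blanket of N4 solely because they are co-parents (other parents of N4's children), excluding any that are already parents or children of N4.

Children of N4: N9, N12, N17, N18.
  N9: N5, N8
  N12: N1, N2, N3, N5, N7, N11
  N17: N1, N13
  N18: N7, N11, N16
Excluding nodes already adjacent to N4 (N1, N2, N9, N12, N17, N18), the co-parent-only contribution is {N3, N5, N7, N8, N11, N13, N16}.

{N3, N5, N7, N8, N11, N13, N16}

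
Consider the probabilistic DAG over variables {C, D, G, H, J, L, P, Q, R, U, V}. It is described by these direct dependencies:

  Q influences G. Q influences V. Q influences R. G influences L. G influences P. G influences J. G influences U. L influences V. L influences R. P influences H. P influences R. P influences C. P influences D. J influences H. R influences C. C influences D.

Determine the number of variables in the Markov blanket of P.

A node's Markov blanket = Pa ∪ Ch ∪ (parents of Ch other than the node itself).
Ch(P) = {C, D, H, R}.
Parents of P: G.
Other parents of P's children:
  H: J
  R: L, Q
  C: R
  D: C
MB(P) = {C, D, G, H, J, L, Q, R}, which has 8 nodes.

8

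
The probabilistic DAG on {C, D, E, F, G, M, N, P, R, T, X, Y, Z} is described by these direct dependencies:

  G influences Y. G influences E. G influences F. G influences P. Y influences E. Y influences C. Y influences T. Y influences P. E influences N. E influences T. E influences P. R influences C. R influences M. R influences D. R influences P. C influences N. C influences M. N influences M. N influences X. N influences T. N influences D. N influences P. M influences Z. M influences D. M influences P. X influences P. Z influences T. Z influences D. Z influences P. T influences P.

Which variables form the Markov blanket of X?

{E, G, M, N, P, R, T, Y, Z}

A node's Markov blanket = Pa ∪ Ch ∪ (parents of Ch other than the node itself).
X has parent N.
X has child P.
For each child, the remaining parents (spouses of X):
  P's other parents are E, G, M, N, R, T, Y, Z.
MB(X) = {E, G, M, N, P, R, T, Y, Z}.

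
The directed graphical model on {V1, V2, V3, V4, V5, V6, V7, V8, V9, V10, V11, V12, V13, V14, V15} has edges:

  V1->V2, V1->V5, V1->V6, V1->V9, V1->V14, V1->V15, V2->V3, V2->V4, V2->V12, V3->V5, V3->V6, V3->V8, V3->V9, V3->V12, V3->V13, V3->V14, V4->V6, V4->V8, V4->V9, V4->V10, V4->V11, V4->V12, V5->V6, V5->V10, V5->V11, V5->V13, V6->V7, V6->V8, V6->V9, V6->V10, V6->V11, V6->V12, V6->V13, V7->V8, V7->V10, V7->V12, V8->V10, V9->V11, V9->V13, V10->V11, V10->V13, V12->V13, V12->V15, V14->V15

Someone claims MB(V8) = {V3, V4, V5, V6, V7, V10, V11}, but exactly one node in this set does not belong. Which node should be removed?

V11

Parents of V8: V3, V4, V6, V7.
V8's children: V10.
Parents of each child, excluding V8:
  parents(V10) \ {V8} = {V4, V5, V6, V7}.
MB(V8) = {V3, V4, V5, V6, V7, V10}.
V11 is neither a parent, child, nor co-parent of V8, so it does not belong.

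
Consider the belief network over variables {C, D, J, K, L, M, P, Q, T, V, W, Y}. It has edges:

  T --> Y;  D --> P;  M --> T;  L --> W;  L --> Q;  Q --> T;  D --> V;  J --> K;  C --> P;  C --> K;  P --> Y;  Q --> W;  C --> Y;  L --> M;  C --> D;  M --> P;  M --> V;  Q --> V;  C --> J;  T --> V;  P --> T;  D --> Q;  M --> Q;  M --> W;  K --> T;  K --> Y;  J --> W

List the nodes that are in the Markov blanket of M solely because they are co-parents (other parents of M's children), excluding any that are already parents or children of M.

{C, D, J, K}

Children of M: P, Q, T, V, W.
  P also has parents C, D.
  Q's other parents are D, L.
  parents(T) \ {M} = {K, P, Q}.
  V's other parents are D, Q, T.
  W also has parents J, L, Q.
Excluding nodes already adjacent to M (L, P, Q, T, V, W), the co-parent-only contribution is {C, D, J, K}.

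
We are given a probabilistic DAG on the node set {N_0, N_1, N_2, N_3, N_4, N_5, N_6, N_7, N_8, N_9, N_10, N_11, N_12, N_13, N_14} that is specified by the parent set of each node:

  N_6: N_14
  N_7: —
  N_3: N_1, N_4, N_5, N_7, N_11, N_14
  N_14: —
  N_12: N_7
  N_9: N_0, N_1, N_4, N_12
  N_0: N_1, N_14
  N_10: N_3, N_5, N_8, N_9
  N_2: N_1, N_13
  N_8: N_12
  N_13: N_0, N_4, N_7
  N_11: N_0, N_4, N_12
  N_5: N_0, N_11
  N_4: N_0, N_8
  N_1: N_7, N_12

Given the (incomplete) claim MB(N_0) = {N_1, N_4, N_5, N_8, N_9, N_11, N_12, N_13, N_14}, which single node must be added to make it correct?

A node's Markov blanket = Pa ∪ Ch ∪ (parents of Ch other than the node itself).
Parents of N_0: N_1, N_14.
N_0's children: N_4, N_5, N_9, N_11, N_13.
For each child, the remaining parents (spouses of N_0):
  N_4 also has parent N_8.
  N_11 also has parents N_4, N_12.
  parents(N_5) \ {N_0} = {N_11}.
  N_13's other parents are N_4, N_7.
  N_9's other parents are N_1, N_4, N_12.
MB(N_0) = {N_1, N_4, N_5, N_7, N_8, N_9, N_11, N_12, N_13, N_14}.
Comparing with the claimed set, N_7 is missing.

N_7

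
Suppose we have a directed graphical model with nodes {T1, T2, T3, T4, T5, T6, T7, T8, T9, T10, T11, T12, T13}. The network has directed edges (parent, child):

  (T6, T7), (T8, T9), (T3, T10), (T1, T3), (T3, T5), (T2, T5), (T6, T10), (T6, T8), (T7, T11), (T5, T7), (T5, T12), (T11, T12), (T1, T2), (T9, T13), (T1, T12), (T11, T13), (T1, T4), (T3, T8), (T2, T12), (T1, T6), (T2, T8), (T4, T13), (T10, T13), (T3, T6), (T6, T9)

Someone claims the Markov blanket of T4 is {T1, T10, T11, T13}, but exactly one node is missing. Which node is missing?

Ch(T4) = {T13}.
T4 has parent T1.
Co-parents of T4 (other parents of its children):
  T13's other parents are T9, T10, T11.
MB(T4) = {T1, T9, T10, T11, T13}.
Comparing with the claimed set, T9 is missing.

T9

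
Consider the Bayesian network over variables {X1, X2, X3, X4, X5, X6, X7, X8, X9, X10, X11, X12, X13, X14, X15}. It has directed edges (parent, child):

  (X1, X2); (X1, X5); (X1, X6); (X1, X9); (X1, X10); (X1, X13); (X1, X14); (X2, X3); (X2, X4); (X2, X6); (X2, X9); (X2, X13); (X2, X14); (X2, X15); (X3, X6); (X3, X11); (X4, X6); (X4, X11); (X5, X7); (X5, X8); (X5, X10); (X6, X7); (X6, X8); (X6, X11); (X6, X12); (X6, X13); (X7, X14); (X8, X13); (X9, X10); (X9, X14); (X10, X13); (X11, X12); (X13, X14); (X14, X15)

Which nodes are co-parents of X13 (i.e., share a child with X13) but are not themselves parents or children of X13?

Children of X13: X14.
  X14: X1, X2, X7, X9
Excluding nodes already adjacent to X13 (X1, X2, X6, X8, X10, X14), the co-parent-only contribution is {X7, X9}.

{X7, X9}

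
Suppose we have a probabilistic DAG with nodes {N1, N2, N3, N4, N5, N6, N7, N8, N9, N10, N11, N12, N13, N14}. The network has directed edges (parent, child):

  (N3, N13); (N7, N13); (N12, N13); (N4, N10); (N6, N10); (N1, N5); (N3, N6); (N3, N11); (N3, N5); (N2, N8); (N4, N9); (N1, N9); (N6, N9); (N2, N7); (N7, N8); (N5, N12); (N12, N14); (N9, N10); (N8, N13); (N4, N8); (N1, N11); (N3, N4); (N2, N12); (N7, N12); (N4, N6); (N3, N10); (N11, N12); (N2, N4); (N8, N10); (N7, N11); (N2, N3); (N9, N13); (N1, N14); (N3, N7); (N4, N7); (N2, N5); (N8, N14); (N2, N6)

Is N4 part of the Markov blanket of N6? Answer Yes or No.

Yes

N4 is a parent of N6.
So N4 ∈ MB(N6).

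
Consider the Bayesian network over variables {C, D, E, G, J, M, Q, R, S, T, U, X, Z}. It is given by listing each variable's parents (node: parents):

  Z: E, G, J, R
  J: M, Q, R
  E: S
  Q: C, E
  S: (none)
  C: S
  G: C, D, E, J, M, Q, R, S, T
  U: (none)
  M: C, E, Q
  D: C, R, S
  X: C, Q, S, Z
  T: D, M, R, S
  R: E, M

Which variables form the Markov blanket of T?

By definition, MB(T) is built from T's parents, T's children, and the co-parents of T.
T has child G.
Parents of T: D, M, R, S.
For each child, the remaining parents (spouses of T):
  G's other parents are C, D, E, J, M, Q, R, S.
Taking the union gives {C, D, E, G, J, M, Q, R, S}.

{C, D, E, G, J, M, Q, R, S}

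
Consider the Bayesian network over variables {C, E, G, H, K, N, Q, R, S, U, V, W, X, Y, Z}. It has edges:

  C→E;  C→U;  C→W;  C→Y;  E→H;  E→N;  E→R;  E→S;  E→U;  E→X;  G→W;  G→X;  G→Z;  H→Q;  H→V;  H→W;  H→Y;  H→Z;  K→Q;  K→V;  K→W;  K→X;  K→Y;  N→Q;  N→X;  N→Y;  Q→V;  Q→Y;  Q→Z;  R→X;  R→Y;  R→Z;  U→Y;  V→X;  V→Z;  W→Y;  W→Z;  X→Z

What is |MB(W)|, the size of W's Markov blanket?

12

By definition, MB(W) is built from W's parents, W's children, and the co-parents of W.
W's children: Y, Z.
W has parents C, G, H, K.
For each child, the remaining parents (spouses of W):
  Y: C, H, K, N, Q, R, U
  Z: G, H, Q, R, V, X
MB(W) = {C, G, H, K, N, Q, R, U, V, X, Y, Z}, which has 12 nodes.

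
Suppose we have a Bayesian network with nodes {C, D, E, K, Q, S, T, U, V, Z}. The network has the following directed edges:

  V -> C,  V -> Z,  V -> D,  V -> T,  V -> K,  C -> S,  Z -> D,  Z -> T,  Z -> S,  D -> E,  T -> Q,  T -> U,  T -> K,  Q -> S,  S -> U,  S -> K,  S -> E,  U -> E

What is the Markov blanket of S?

S's children: E, K, U.
S's parents: C, Q, Z.
Parents of each child, excluding S:
  U: T
  K: T, V
  E: D, U
Union: {C, Q, Z} ∪ {E, K, U} ∪ {D, T, U, V} = {C, D, E, K, Q, T, U, V, Z}.

{C, D, E, K, Q, T, U, V, Z}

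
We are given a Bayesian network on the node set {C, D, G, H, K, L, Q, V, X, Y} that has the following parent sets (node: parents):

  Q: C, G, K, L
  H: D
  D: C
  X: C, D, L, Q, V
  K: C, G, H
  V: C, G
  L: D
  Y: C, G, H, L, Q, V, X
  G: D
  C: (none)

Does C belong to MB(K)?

Yes

C is a parent of K.
So C ∈ MB(K).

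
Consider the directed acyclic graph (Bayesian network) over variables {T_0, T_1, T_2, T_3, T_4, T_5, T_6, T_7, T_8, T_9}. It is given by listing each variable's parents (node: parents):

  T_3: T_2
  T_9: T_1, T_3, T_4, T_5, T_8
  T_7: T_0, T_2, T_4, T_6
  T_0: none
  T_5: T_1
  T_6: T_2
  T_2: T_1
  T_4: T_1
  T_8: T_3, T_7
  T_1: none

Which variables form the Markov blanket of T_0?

A node's Markov blanket = Pa ∪ Ch ∪ (parents of Ch other than the node itself).
T_0 has child T_7.
T_0's parents: none.
Co-parents of T_0 (other parents of its children):
  parents(T_7) \ {T_0} = {T_2, T_4, T_6}.
MB(T_0) = {T_2, T_4, T_6, T_7}.

{T_2, T_4, T_6, T_7}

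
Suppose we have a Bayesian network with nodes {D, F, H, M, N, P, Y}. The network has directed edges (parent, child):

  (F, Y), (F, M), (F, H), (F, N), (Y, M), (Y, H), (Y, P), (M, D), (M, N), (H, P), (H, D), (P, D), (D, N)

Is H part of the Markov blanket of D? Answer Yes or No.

H is a parent of D.
So H ∈ MB(D).

Yes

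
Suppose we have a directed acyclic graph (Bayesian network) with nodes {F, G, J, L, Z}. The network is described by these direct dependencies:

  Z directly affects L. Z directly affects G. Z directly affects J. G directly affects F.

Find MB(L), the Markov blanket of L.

By definition, MB(L) is built from L's parents, L's children, and the co-parents of L.
L's parents: Z.
Children of L: none.
L has no children, so there are no co-parents.
MB(L) = {Z}.

{Z}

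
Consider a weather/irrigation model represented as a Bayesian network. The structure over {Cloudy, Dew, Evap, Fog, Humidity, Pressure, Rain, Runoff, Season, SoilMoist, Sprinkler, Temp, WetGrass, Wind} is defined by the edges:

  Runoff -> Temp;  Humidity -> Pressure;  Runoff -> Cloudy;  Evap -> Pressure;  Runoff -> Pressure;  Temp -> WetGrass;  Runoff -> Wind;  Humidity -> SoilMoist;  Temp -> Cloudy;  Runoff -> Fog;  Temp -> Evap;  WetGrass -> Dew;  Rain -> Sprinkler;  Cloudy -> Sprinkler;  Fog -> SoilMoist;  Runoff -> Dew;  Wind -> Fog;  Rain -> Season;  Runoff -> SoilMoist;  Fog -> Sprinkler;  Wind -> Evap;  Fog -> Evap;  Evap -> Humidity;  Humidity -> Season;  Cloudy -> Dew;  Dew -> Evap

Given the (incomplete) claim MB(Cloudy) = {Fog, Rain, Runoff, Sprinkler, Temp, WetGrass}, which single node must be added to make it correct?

Parents of Cloudy: Runoff, Temp.
Ch(Cloudy) = {Dew, Sprinkler}.
Parents of each child, excluding Cloudy:
  parents(Dew) \ {Cloudy} = {Runoff, WetGrass}.
  Sprinkler's other parents are Fog, Rain.
MB(Cloudy) = {Dew, Fog, Rain, Runoff, Sprinkler, Temp, WetGrass}.
Comparing with the claimed set, Dew is missing.

Dew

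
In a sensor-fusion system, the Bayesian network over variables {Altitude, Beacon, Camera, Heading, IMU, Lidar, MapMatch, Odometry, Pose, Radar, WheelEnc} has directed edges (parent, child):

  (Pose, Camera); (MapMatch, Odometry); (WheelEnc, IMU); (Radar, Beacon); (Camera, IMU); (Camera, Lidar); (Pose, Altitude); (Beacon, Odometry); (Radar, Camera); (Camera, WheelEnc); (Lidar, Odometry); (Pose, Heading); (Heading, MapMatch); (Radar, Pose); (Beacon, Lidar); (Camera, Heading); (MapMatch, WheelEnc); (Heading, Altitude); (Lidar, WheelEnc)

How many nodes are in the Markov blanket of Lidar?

Pa(Lidar) = {Beacon, Camera}.
Children of Lidar: Odometry, WheelEnc.
Co-parents of Lidar (other parents of its children):
  Odometry also has parents Beacon, MapMatch.
  parents(WheelEnc) \ {Lidar} = {Camera, MapMatch}.
MB(Lidar) = {Beacon, Camera, MapMatch, Odometry, WheelEnc}, which has 5 nodes.

5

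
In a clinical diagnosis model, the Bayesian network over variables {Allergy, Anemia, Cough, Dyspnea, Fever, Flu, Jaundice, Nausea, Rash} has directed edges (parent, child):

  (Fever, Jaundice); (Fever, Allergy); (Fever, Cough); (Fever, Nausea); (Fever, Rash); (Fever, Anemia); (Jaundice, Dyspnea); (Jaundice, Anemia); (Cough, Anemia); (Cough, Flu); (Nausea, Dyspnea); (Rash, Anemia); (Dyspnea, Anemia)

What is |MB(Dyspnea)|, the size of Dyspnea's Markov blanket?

Recall MB(v) = parents ∪ children ∪ spouses, where spouses are the other parents of v's children.
Dyspnea has parents Jaundice, Nausea.
Children of Dyspnea: Anemia.
Other parents of Dyspnea's children:
  parents(Anemia) \ {Dyspnea} = {Cough, Fever, Jaundice, Rash}.
MB(Dyspnea) = {Anemia, Cough, Fever, Jaundice, Nausea, Rash}, which has 6 nodes.

6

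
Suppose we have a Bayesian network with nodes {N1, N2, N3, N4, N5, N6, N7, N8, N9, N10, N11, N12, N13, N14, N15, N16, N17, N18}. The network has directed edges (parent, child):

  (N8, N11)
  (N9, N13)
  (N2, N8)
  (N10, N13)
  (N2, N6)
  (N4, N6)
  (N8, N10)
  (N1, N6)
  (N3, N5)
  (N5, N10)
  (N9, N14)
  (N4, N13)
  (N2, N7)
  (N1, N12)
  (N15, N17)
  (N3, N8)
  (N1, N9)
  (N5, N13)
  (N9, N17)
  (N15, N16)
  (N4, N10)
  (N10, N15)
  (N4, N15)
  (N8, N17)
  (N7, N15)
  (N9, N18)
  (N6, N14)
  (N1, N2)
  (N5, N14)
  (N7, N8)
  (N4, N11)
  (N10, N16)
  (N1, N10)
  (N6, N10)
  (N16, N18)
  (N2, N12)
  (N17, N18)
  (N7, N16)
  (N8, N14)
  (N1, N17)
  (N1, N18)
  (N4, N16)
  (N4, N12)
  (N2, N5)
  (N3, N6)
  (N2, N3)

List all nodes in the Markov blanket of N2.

By definition, MB(N2) is built from N2's parents, N2's children, and the co-parents of N2.
Parents of N2: N1.
Children of N2: N3, N5, N6, N7, N8, N12.
Parents of each child, excluding N2:
  N3 has no other parent.
  N5's other parent is N3.
  N6 also has parents N1, N3, N4.
  N7: no additional parents.
  N8 also has parents N3, N7.
  N12 also has parents N1, N4.
Union: {N1} ∪ {N3, N5, N6, N7, N8, N12} ∪ {N1, N3, N4, N7} = {N1, N3, N4, N5, N6, N7, N8, N12}.

{N1, N3, N4, N5, N6, N7, N8, N12}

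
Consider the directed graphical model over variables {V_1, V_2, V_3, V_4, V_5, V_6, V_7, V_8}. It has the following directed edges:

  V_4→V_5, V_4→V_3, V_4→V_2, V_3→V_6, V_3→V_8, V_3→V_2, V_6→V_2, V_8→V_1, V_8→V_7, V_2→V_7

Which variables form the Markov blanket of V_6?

V_6 has parent V_3.
V_6's children: V_2.
Co-parents of V_6 (other parents of its children):
  V_2's other parents are V_3, V_4.
Union: {V_3} ∪ {V_2} ∪ {V_3, V_4} = {V_2, V_3, V_4}.

{V_2, V_3, V_4}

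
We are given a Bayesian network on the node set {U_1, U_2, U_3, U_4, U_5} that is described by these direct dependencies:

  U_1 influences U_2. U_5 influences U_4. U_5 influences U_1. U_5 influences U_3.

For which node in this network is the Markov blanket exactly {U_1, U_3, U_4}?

The target node must have every member of {U_1, U_3, U_4} as a parent, child, or co-parent, and no others.
Parents of U_5: none; children: U_1, U_3, U_4; co-parents: none.
These exactly cover the given set, so the node is U_5.

U_5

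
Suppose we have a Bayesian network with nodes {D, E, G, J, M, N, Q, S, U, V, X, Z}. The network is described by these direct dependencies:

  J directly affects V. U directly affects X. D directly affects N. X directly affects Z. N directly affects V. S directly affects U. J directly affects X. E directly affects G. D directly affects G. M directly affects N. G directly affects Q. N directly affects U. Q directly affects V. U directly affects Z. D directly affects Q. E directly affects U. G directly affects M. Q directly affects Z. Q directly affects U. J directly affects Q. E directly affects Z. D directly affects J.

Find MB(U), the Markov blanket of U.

The Markov blanket of a node is its parents, its children, and the other parents of its children.
U has parents E, N, Q, S.
Children of U: X, Z.
For each child, the remaining parents (spouses of U):
  X: J
  Z: E, Q, X
So the Markov blanket of U is {E, J, N, Q, S, X, Z}.

{E, J, N, Q, S, X, Z}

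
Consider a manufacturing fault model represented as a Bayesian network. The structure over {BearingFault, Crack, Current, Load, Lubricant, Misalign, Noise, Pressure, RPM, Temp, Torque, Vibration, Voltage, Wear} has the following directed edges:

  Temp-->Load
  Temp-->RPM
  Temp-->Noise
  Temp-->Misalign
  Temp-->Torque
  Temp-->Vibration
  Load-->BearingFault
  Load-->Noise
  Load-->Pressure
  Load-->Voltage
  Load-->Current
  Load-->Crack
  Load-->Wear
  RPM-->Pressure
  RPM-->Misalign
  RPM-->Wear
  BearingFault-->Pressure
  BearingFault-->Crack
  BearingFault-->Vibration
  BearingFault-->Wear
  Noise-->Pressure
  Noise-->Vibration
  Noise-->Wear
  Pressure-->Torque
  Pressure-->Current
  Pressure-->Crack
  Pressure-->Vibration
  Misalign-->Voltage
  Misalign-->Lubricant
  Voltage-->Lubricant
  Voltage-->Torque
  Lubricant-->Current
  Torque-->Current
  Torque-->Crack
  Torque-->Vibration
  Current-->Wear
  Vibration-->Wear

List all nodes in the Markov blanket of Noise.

{BearingFault, Current, Load, Pressure, RPM, Temp, Torque, Vibration, Wear}

Noise has children Pressure, Vibration, Wear.
Noise has parents Load, Temp.
For each child, the remaining parents (spouses of Noise):
  Pressure's other parents are BearingFault, Load, RPM.
  parents(Vibration) \ {Noise} = {BearingFault, Pressure, Temp, Torque}.
  Wear's other parents are BearingFault, Current, Load, RPM, Vibration.
Union: {Load, Temp} ∪ {Pressure, Vibration, Wear} ∪ {BearingFault, Current, Load, Pressure, RPM, Temp, Torque, Vibration} = {BearingFault, Current, Load, Pressure, RPM, Temp, Torque, Vibration, Wear}.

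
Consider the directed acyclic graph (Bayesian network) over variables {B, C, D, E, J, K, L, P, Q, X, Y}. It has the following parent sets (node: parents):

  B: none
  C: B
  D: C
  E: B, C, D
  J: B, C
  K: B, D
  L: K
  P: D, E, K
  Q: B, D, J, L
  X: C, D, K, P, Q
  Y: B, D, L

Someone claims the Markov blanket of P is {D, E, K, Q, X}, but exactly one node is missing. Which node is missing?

Recall MB(v) = parents ∪ children ∪ spouses, where spouses are the other parents of v's children.
P has parents D, E, K.
P has child X.
For each child, the remaining parents (spouses of P):
  X also has parents C, D, K, Q.
MB(P) = {C, D, E, K, Q, X}.
Comparing with the claimed set, C is missing.

C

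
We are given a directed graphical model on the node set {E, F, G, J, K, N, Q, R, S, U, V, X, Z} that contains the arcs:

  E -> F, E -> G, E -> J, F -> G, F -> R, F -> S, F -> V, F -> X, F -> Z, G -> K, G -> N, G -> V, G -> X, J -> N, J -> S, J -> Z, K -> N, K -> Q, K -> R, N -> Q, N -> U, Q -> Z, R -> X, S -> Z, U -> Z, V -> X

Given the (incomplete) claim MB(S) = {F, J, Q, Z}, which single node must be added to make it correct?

U

The Markov blanket of a node is its parents, its children, and the other parents of its children.
Children of S: Z.
S's parents: F, J.
Co-parents of S (other parents of its children):
  Z also has parents F, J, Q, U.
MB(S) = {F, J, Q, U, Z}.
Comparing with the claimed set, U is missing.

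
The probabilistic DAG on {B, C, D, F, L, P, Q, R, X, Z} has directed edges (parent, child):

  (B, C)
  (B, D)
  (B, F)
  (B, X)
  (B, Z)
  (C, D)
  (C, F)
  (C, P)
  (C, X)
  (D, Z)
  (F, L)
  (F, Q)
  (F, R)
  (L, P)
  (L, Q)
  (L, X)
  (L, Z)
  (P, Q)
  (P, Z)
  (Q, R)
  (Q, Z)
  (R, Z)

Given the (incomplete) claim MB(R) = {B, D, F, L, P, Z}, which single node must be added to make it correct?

Q

R's parents: F, Q.
R has child Z.
For each child, the remaining parents (spouses of R):
  Z also has parents B, D, L, P, Q.
MB(R) = {B, D, F, L, P, Q, Z}.
Comparing with the claimed set, Q is missing.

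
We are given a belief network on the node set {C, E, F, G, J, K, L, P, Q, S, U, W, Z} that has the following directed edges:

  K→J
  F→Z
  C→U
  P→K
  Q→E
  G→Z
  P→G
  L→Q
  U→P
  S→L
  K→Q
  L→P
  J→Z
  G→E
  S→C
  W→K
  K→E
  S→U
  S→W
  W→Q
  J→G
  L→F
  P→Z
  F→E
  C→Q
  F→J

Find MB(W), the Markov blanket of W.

{C, K, L, P, Q, S}

Recall MB(v) = parents ∪ children ∪ spouses, where spouses are the other parents of v's children.
Children of W: K, Q.
W's parents: S.
For each child, the remaining parents (spouses of W):
  K: P
  Q: C, K, L
Union: {S} ∪ {K, Q} ∪ {C, K, L, P} = {C, K, L, P, Q, S}.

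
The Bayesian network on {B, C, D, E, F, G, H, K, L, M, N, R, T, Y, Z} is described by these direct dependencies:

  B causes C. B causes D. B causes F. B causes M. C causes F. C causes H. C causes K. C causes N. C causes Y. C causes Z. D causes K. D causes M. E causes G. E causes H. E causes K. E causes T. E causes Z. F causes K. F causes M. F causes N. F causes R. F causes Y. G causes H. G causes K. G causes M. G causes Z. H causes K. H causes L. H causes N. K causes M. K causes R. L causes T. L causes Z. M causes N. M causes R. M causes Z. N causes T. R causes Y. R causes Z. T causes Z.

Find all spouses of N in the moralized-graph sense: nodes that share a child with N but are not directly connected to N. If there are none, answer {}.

{E, L}

Children of N: T.
  T: E, L
Excluding nodes already adjacent to N (C, F, H, M, T), the co-parent-only contribution is {E, L}.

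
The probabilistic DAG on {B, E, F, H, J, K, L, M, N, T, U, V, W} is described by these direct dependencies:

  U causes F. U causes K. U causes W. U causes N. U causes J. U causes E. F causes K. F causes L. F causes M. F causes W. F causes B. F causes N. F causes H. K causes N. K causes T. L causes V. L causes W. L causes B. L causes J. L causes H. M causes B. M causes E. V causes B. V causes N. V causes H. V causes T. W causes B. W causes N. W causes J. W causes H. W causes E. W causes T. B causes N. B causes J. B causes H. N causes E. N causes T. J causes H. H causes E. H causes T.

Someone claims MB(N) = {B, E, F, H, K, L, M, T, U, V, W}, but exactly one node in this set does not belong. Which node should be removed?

Children of N: E, T.
Pa(N) = {B, F, K, U, V, W}.
Co-parents of N (other parents of its children):
  E's other parents are H, M, U, W.
  T also has parents H, K, V, W.
MB(N) = {B, E, F, H, K, M, T, U, V, W}.
L is neither a parent, child, nor co-parent of N, so it does not belong.

L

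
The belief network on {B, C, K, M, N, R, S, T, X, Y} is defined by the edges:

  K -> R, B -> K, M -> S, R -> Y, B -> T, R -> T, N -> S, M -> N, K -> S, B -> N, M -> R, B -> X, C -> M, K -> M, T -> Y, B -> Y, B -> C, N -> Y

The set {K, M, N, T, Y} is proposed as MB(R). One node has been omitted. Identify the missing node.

B

R has parents K, M.
R has children T, Y.
Parents of each child, excluding R:
  T: B
  Y: B, N, T
MB(R) = {B, K, M, N, T, Y}.
Comparing with the claimed set, B is missing.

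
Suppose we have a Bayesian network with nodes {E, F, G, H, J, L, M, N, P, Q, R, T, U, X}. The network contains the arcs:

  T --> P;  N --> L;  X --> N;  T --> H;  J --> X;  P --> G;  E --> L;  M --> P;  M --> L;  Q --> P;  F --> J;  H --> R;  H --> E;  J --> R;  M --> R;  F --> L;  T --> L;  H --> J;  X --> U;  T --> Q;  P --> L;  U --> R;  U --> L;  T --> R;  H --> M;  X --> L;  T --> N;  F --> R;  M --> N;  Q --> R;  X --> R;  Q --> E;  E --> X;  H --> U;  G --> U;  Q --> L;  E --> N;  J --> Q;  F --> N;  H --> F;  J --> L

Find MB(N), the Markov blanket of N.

{E, F, J, L, M, P, Q, T, U, X}

N's parents: E, F, M, T, X.
Children of N: L.
Parents of each child, excluding N:
  L also has parents E, F, J, M, P, Q, T, U, X.
So the Markov blanket of N is {E, F, J, L, M, P, Q, T, U, X}.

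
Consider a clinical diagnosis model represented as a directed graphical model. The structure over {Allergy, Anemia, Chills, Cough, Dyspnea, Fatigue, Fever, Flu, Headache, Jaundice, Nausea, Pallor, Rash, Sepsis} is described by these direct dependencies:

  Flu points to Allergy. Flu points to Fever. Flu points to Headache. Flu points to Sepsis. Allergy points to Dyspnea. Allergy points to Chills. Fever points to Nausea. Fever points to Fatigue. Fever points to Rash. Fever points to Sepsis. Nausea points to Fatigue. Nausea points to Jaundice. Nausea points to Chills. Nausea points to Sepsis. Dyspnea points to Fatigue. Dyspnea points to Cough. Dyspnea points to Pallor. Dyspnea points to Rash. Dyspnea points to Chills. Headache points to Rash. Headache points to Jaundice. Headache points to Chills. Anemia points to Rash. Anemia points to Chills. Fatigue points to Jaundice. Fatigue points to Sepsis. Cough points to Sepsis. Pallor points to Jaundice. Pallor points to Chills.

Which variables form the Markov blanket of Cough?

{Dyspnea, Fatigue, Fever, Flu, Nausea, Sepsis}

Pa(Cough) = {Dyspnea}.
Children of Cough: Sepsis.
Other parents of Cough's children:
  Sepsis's other parents are Fatigue, Fever, Flu, Nausea.
So the Markov blanket of Cough is {Dyspnea, Fatigue, Fever, Flu, Nausea, Sepsis}.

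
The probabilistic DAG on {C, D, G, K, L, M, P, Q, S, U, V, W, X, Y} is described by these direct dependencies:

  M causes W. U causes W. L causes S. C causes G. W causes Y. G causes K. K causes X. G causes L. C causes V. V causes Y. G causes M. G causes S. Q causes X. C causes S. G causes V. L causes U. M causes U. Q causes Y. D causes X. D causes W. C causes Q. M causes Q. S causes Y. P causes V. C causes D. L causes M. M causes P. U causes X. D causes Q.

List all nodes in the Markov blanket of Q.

{C, D, K, M, S, U, V, W, X, Y}

The Markov blanket of a node is its parents, its children, and the other parents of its children.
Q's parents: C, D, M.
Ch(Q) = {X, Y}.
Co-parents of Q (other parents of its children):
  parents(X) \ {Q} = {D, K, U}.
  Y's other parents are S, V, W.
MB(Q) = {C, D, K, M, S, U, V, W, X, Y}.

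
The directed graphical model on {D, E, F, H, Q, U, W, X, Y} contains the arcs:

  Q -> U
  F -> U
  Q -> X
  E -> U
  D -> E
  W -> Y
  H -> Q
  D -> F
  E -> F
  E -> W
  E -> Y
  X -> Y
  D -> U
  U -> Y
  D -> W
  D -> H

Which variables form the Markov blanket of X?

{E, Q, U, W, Y}

Recall MB(v) = parents ∪ children ∪ spouses, where spouses are the other parents of v's children.
X's parents: Q.
Children of X: Y.
Other parents of X's children:
  parents(Y) \ {X} = {E, U, W}.
MB(X) = {E, Q, U, W, Y}.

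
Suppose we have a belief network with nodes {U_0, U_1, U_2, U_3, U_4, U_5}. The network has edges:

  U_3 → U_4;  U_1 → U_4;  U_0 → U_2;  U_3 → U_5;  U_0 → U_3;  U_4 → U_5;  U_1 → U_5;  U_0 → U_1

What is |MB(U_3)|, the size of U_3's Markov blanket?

4

Pa(U_3) = {U_0}.
U_3's children: U_4, U_5.
Other parents of U_3's children:
  U_4: U_1
  U_5: U_1, U_4
MB(U_3) = {U_0, U_1, U_4, U_5}, which has 4 nodes.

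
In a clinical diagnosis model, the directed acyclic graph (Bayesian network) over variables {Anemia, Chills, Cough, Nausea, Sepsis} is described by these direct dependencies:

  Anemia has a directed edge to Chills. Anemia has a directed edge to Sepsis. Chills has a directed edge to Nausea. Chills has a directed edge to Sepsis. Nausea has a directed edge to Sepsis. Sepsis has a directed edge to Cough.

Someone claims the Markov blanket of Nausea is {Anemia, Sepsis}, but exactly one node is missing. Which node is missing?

Chills

A node's Markov blanket = Pa ∪ Ch ∪ (parents of Ch other than the node itself).
Ch(Nausea) = {Sepsis}.
Nausea has parent Chills.
For each child, the remaining parents (spouses of Nausea):
  Sepsis: Anemia, Chills
MB(Nausea) = {Anemia, Chills, Sepsis}.
Comparing with the claimed set, Chills is missing.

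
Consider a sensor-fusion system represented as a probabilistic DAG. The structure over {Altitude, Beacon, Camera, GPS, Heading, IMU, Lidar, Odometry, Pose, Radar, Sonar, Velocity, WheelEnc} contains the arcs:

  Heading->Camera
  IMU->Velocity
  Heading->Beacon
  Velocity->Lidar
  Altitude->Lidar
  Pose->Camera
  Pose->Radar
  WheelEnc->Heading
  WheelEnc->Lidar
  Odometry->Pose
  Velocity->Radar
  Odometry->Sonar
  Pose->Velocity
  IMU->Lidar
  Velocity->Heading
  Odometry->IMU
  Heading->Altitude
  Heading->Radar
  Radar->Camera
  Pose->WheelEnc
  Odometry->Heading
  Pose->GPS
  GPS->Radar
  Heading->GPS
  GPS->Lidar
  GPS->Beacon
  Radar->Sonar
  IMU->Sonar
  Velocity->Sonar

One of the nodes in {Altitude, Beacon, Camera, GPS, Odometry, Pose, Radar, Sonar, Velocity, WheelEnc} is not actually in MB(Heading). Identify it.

A node's Markov blanket = Pa ∪ Ch ∪ (parents of Ch other than the node itself).
Ch(Heading) = {Altitude, Beacon, Camera, GPS, Radar}.
Heading's parents: Odometry, Velocity, WheelEnc.
Co-parents of Heading (other parents of its children):
  Altitude: no additional parents.
  parents(GPS) \ {Heading} = {Pose}.
  Radar's other parents are GPS, Pose, Velocity.
  Beacon's other parent is GPS.
  parents(Camera) \ {Heading} = {Pose, Radar}.
MB(Heading) = {Altitude, Beacon, Camera, GPS, Odometry, Pose, Radar, Velocity, WheelEnc}.
Sonar is neither a parent, child, nor co-parent of Heading, so it does not belong.

Sonar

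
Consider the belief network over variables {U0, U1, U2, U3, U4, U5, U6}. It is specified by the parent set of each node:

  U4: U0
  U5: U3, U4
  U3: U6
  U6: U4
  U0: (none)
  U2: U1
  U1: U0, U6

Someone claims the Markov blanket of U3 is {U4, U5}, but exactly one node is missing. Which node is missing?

U6

A node's Markov blanket = Pa ∪ Ch ∪ (parents of Ch other than the node itself).
U3's children: U5.
U3's parents: U6.
Parents of each child, excluding U3:
  parents(U5) \ {U3} = {U4}.
MB(U3) = {U4, U5, U6}.
Comparing with the claimed set, U6 is missing.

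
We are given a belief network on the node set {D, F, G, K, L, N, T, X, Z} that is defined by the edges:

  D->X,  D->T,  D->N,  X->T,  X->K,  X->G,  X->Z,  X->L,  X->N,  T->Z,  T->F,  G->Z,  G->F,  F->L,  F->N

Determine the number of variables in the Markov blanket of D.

Parents of D: none.
D has children N, T, X.
Parents of each child, excluding D:
  X: —
  T: X
  N: F, X
MB(D) = {F, N, T, X}, which has 4 nodes.

4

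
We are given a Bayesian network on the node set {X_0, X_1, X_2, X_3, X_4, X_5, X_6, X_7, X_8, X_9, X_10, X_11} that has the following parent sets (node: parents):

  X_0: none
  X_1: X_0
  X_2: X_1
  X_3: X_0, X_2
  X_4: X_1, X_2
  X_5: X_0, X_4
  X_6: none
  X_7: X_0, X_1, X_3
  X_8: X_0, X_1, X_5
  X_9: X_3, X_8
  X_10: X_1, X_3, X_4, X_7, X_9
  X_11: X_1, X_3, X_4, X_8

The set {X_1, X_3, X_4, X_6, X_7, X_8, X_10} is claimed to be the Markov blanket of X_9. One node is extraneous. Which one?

X_6

The Markov blanket of a node is its parents, its children, and the other parents of its children.
Pa(X_9) = {X_3, X_8}.
Ch(X_9) = {X_10}.
Co-parents of X_9 (other parents of its children):
  parents(X_10) \ {X_9} = {X_1, X_3, X_4, X_7}.
MB(X_9) = {X_1, X_3, X_4, X_7, X_8, X_10}.
X_6 is neither a parent, child, nor co-parent of X_9, so it does not belong.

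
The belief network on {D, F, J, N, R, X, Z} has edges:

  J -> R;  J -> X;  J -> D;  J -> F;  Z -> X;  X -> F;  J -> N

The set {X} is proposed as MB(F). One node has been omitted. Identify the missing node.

J

The Markov blanket of a node is its parents, its children, and the other parents of its children.
Children of F: none.
Pa(F) = {J, X}.
With no children, F has no spouses; the co-parent set is empty.
MB(F) = {J, X}.
Comparing with the claimed set, J is missing.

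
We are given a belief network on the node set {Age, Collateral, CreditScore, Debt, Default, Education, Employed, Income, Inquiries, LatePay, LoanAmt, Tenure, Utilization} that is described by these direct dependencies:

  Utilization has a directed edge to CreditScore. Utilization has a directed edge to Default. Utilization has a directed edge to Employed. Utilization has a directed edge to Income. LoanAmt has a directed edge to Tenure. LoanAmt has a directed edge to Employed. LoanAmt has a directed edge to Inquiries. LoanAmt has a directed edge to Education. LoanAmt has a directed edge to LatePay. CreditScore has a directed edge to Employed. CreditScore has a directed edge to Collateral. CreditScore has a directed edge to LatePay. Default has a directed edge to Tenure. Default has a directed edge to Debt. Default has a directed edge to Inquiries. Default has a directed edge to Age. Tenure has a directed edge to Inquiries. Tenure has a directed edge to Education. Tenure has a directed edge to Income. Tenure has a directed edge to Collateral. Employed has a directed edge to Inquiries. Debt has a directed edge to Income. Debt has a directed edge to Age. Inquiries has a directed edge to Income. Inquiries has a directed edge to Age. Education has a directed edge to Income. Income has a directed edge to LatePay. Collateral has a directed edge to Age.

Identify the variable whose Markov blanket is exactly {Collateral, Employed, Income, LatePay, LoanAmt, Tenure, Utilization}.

CreditScore

The target node must have every member of {Collateral, Employed, Income, LatePay, LoanAmt, Tenure, Utilization} as a parent, child, or co-parent, and no others.
Parents of CreditScore: Utilization; children: Collateral, Employed, LatePay; co-parents: Income, LoanAmt, Tenure, Utilization.
These exactly cover the given set, so the node is CreditScore.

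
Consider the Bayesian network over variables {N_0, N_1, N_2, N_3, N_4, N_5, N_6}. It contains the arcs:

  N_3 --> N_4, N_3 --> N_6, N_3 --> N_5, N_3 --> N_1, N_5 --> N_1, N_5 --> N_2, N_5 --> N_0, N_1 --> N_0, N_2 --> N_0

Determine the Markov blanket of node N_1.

{N_0, N_2, N_3, N_5}

Parents of N_1: N_3, N_5.
Ch(N_1) = {N_0}.
Co-parents of N_1 (other parents of its children):
  N_0's other parents are N_2, N_5.
MB(N_1) = {N_0, N_2, N_3, N_5}.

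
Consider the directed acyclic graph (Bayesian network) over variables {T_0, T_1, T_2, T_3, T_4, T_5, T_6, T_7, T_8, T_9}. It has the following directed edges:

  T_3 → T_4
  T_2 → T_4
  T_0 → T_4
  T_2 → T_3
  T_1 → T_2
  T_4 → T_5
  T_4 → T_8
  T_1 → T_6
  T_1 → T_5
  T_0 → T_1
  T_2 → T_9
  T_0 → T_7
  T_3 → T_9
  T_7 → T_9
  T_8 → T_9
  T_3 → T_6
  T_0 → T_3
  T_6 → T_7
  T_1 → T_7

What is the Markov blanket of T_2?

Parents of T_2: T_1.
T_2 has children T_3, T_4, T_9.
For each child, the remaining parents (spouses of T_2):
  T_3: T_0
  T_4: T_0, T_3
  T_9: T_3, T_7, T_8
Union: {T_1} ∪ {T_3, T_4, T_9} ∪ {T_0, T_3, T_7, T_8} = {T_0, T_1, T_3, T_4, T_7, T_8, T_9}.

{T_0, T_1, T_3, T_4, T_7, T_8, T_9}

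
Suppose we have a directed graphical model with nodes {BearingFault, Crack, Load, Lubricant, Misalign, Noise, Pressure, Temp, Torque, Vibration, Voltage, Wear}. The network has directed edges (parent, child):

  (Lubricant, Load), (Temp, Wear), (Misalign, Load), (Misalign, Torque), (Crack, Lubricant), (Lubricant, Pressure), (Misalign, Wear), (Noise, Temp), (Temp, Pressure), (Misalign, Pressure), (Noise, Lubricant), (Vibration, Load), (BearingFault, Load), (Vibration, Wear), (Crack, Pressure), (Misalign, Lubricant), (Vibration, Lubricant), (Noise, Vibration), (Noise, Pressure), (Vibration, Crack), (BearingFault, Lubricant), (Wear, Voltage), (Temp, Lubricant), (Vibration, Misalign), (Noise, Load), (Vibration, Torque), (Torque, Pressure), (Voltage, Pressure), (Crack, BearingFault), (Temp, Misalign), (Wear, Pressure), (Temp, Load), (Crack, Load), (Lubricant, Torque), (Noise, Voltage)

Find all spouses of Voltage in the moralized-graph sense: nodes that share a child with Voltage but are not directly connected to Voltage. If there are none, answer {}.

{Crack, Lubricant, Misalign, Temp, Torque}

Children of Voltage: Pressure.
  parents(Pressure) \ {Voltage} = {Crack, Lubricant, Misalign, Noise, Temp, Torque, Wear}.
Excluding nodes already adjacent to Voltage (Noise, Pressure, Wear), the co-parent-only contribution is {Crack, Lubricant, Misalign, Temp, Torque}.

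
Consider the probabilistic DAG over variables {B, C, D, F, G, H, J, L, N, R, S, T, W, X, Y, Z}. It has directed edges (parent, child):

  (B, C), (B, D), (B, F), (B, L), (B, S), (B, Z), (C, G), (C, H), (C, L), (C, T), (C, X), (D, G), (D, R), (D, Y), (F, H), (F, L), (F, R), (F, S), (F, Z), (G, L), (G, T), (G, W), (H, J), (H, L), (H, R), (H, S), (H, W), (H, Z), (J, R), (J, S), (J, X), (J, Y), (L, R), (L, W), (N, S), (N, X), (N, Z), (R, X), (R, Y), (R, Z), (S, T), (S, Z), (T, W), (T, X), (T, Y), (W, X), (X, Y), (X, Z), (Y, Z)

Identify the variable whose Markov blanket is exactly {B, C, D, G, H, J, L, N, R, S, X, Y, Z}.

F

The target node must have every member of {B, C, D, G, H, J, L, N, R, S, X, Y, Z} as a parent, child, or co-parent, and no others.
Parents of F: B; children: H, L, R, S, Z; co-parents: B, C, D, G, H, J, L, N, R, S, X, Y.
These exactly cover the given set, so the node is F.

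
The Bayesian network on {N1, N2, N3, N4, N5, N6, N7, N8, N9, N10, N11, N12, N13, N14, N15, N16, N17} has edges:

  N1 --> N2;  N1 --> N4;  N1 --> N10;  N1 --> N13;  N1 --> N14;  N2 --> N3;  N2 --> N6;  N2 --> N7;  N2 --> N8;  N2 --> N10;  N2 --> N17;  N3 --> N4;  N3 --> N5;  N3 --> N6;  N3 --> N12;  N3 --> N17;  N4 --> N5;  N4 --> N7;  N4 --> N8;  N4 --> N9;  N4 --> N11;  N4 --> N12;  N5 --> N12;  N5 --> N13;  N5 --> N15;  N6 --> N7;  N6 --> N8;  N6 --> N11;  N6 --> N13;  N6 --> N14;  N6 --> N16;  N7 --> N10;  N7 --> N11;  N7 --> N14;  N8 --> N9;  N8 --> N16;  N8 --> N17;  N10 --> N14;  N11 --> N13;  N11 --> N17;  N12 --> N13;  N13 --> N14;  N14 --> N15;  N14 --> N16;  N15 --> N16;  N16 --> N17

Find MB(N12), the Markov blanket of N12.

N12's parents: N3, N4, N5.
Children of N12: N13.
Co-parents of N12 (other parents of its children):
  N13 also has parents N1, N5, N6, N11.
Taking the union gives {N1, N3, N4, N5, N6, N11, N13}.

{N1, N3, N4, N5, N6, N11, N13}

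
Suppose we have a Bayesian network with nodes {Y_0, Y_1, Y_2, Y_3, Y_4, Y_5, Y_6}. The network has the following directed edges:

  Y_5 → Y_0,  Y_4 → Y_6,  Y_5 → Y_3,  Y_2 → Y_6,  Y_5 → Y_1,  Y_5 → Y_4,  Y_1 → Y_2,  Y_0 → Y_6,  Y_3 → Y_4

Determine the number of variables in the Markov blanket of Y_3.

Y_3's parents: Y_5.
Y_3 has child Y_4.
Other parents of Y_3's children:
  Y_4 also has parent Y_5.
MB(Y_3) = {Y_4, Y_5}, which has 2 nodes.

2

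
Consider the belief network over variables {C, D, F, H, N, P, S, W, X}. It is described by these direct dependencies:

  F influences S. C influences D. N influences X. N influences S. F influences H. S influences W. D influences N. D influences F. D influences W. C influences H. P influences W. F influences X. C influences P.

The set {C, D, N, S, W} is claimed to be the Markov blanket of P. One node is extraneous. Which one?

Recall MB(v) = parents ∪ children ∪ spouses, where spouses are the other parents of v's children.
Parents of P: C.
P has child W.
Co-parents of P (other parents of its children):
  W: D, S
MB(P) = {C, D, S, W}.
N is neither a parent, child, nor co-parent of P, so it does not belong.

N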